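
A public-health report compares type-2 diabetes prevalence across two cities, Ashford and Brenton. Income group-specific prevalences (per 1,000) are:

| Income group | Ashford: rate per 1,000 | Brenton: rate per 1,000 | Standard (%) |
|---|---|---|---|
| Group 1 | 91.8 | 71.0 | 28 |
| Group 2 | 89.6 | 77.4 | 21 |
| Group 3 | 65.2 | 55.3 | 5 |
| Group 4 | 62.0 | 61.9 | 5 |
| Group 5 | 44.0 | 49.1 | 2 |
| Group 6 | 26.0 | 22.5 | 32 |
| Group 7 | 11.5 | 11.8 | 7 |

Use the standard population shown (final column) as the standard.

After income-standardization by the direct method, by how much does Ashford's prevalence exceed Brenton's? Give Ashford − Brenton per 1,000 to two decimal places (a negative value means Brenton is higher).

9.88

Standard weights: 0.28, 0.21, 0.05, 0.05, 0.02, 0.32, 0.07.
Ashford: 0.2800×91.8 + 0.2100×89.6 + 0.0500×65.2 + 0.0500×62.0 + 0.0200×44.0 + 0.3200×26.0 + 0.0700×11.5 = 60.8850 per 1,000.
Brenton: 0.2800×71.0 + 0.2100×77.4 + 0.0500×55.3 + 0.0500×61.9 + 0.0200×49.1 + 0.3200×22.5 + 0.0700×11.8 = 51.0020 per 1,000.
Difference = 60.8850 − 51.0020 = 9.8830.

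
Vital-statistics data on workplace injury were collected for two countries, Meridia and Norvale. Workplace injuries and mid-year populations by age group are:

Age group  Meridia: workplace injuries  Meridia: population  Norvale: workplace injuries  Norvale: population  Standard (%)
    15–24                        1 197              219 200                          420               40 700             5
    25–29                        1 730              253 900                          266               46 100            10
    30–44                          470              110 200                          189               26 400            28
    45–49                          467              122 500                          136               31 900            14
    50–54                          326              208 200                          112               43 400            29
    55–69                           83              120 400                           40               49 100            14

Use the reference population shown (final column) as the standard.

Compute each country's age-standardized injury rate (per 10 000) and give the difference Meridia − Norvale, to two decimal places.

-13.24

Age-specific rates per 10 000 for Meridia: 54.61, 68.14, 42.65, 38.12, 15.66, 6.89.
For Norvale: 103.19, 57.70, 71.59, 42.63, 25.81, 8.15.
Standard weights: 0.05, 0.10, 0.28, 0.14, 0.29, 0.14.
Meridia: 0.0500×54.61 + 0.1000×68.14 + 0.2800×42.65 + 0.1400×38.12 + 0.2900×15.66 + 0.1400×6.89 = 32.3291 per 10 000.
Norvale: 0.0500×103.19 + 0.1000×57.70 + 0.2800×71.59 + 0.1400×42.63 + 0.2900×25.81 + 0.1400×8.15 = 45.5683 per 10 000.
Difference = 32.3291 − 45.5683 = -13.2392.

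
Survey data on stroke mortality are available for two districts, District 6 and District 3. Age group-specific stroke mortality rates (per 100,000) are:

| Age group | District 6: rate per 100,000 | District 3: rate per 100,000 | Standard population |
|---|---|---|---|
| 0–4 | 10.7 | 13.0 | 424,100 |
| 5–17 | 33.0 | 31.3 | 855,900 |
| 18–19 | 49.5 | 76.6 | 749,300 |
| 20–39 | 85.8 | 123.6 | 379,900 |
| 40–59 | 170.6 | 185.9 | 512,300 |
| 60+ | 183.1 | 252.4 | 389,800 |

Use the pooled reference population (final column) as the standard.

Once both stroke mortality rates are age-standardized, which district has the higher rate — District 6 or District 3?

District 3

Standard total = 3,311,300; weights = 0.1281, 0.2585, 0.2263, 0.1147, 0.1547, 0.1177.
District 6: 0.1281×10.7 + 0.2585×33.0 + 0.2263×49.5 + 0.1147×85.8 + 0.1547×170.6 + 0.1177×183.1 = 78.8932 per 100,000.
District 3: 0.1281×13.0 + 0.2585×31.3 + 0.2263×76.6 + 0.1147×123.6 + 0.1547×185.9 + 0.1177×252.4 = 99.7424 per 100,000.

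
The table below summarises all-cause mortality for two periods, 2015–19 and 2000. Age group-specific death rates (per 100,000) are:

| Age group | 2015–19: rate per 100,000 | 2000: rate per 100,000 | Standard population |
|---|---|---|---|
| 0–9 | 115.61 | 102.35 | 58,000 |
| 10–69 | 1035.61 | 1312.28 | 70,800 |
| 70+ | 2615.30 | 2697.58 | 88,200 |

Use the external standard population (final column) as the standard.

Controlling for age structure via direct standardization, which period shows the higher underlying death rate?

Standard total = 217,000; weights = 0.2673, 0.3263, 0.4065.
2015–19: 0.2673×115.61 + 0.3263×1035.61 + 0.4065×2615.30 = 1431.7789 per 100,000.
2000: 0.2673×102.35 + 0.3263×1312.28 + 0.4065×2697.58 = 1551.9460 per 100,000.

2000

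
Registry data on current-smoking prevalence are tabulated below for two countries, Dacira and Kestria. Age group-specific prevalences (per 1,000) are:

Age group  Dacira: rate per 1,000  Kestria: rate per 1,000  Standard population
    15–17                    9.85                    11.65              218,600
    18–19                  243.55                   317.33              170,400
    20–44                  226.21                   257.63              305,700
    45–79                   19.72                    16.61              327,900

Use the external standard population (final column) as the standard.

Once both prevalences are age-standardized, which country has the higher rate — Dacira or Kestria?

Standard total = 1,022,600; weights = 0.2138, 0.1666, 0.2989, 0.3207.
Dacira: 0.2138×9.85 + 0.1666×243.55 + 0.2989×226.21 + 0.3207×19.72 = 116.6367 per 1,000.
Kestria: 0.2138×11.65 + 0.1666×317.33 + 0.2989×257.63 + 0.3207×16.61 = 137.7114 per 1,000.

Kestria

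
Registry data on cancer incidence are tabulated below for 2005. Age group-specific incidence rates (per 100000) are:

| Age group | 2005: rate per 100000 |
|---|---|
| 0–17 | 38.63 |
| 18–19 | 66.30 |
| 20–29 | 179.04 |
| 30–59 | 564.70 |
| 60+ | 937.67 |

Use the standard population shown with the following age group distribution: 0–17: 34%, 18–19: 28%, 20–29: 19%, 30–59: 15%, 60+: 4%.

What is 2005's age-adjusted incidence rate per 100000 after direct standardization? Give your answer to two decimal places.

Standard weights: 0.34, 0.28, 0.19, 0.15, 0.04.
Standardized rate: 0.3400×38.63 + 0.2800×66.30 + 0.1900×179.04 + 0.1500×564.70 + 0.0400×937.67 = 187.9276 per 100000.

187.93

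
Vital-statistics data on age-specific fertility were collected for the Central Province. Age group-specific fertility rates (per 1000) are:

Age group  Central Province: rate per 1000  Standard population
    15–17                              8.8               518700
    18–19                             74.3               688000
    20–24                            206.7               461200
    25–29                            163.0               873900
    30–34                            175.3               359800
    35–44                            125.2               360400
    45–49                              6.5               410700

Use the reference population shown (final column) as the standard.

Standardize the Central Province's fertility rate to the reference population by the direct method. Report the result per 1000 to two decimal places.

Standard total = 3672700; weights = 0.1412, 0.1873, 0.1256, 0.2379, 0.0980, 0.0981, 0.1118.
Standardized rate: 0.1412×8.8 + 0.1873×74.3 + 0.1256×206.7 + 0.2379×163.0 + 0.0980×175.3 + 0.0981×125.2 + 0.1118×6.5 = 110.0888 per 1000.

110.09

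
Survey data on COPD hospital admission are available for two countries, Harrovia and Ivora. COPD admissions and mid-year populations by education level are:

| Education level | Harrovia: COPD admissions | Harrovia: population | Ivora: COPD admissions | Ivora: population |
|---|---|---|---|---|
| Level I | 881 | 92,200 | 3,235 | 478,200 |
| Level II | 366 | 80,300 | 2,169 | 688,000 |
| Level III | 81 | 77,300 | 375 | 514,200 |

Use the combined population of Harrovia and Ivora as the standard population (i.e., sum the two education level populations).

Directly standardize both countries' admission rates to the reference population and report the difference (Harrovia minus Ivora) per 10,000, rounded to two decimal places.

Education-specific rates per 10,000 for Harrovia: 95.55, 45.58, 10.48.
For Ivora: 67.65, 31.53, 7.29.
Combined standard total = 1,930,200; weights = 0.2955, 0.3980, 0.3064.
Harrovia: 0.2955×95.55 + 0.3980×45.58 + 0.3064×10.48 = 49.5907 per 10,000.
Ivora: 0.2955×67.65 + 0.3980×31.53 + 0.3064×7.29 = 34.7749 per 10,000.
Difference = 49.5907 − 34.7749 = 14.8158.

14.82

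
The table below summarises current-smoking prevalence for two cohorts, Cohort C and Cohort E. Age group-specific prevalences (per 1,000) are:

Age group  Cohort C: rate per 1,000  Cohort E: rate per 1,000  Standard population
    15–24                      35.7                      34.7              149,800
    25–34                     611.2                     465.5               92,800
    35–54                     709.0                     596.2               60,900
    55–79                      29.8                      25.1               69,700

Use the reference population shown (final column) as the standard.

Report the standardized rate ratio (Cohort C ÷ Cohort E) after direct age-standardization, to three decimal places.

Standard total = 373,200; weights = 0.4014, 0.2487, 0.1632, 0.1868.
Cohort C: 0.4014×35.7 + 0.2487×611.2 + 0.1632×709.0 + 0.1868×29.8 = 287.5734 per 1,000.
Cohort E: 0.4014×34.7 + 0.2487×465.5 + 0.1632×596.2 + 0.1868×25.1 = 231.6573 per 1,000.
Ratio = 287.5734 ÷ 231.6573 = 1.24137.

1.241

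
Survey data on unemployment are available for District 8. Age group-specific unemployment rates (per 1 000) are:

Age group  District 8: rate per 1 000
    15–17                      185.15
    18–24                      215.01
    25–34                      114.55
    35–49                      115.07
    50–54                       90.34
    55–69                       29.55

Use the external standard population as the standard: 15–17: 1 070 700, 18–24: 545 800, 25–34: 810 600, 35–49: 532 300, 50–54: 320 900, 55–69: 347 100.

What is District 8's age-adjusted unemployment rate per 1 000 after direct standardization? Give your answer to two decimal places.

140.31

Standard total = 3 627 400; weights = 0.2952, 0.1505, 0.2235, 0.1467, 0.0885, 0.0957.
Standardized rate: 0.2952×185.15 + 0.1505×215.01 + 0.2235×114.55 + 0.1467×115.07 + 0.0885×90.34 + 0.0957×29.55 = 140.3059 per 1 000.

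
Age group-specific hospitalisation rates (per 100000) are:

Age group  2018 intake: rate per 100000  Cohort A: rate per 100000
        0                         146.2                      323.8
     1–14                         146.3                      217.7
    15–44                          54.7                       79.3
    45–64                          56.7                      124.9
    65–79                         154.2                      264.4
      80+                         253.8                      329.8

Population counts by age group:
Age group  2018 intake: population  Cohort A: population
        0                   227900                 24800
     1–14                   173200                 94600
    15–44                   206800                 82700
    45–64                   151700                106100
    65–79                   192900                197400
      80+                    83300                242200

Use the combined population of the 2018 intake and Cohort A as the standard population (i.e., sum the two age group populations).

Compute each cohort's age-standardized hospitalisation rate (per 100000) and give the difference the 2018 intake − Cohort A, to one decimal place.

-87.7

Combined standard total = 1783600; weights = 0.1417, 0.1501, 0.1623, 0.1445, 0.2188, 0.1825.
The 2018 intake: 0.1417×146.2 + 0.1501×146.3 + 0.1623×54.7 + 0.1445×56.7 + 0.2188×154.2 + 0.1825×253.8 = 139.8144 per 100000.
Cohort A: 0.1417×323.8 + 0.1501×217.7 + 0.1623×79.3 + 0.1445×124.9 + 0.2188×264.4 + 0.1825×329.8 = 227.5320 per 100000.
Difference = 139.8144 − 227.5320 = -87.7176.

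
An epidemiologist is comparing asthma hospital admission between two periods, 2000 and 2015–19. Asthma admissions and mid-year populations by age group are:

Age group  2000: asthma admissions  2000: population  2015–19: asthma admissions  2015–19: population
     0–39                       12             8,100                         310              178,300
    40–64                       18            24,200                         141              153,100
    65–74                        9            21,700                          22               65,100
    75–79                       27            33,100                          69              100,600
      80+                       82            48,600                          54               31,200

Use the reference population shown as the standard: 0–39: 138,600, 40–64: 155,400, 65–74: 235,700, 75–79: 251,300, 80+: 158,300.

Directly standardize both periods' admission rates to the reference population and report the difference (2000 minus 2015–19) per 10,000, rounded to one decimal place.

-0.2

Age-specific rates per 10,000 for 2000: 14.81, 7.44, 4.15, 8.16, 16.87.
For 2015–19: 17.39, 9.21, 3.38, 6.86, 17.31.
Standard total = 939,300; weights = 0.1476, 0.1654, 0.2509, 0.2675, 0.1685.
2000: 0.1476×14.81 + 0.1654×7.44 + 0.2509×4.15 + 0.2675×8.16 + 0.1685×16.87 = 9.4832 per 10,000.
2015–19: 0.1476×17.39 + 0.1654×9.21 + 0.2509×3.38 + 0.2675×6.86 + 0.1685×17.31 = 9.6890 per 10,000.
Difference = 9.4832 − 9.6890 = -0.2059.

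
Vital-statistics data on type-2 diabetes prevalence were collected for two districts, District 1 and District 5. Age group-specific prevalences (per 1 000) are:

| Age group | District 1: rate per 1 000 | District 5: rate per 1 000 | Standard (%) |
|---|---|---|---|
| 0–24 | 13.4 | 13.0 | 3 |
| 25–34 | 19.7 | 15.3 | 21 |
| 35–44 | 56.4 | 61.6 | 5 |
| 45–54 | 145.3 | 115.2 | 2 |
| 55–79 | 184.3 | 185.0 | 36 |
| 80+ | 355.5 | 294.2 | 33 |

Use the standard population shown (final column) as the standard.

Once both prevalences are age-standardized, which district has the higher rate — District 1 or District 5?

Standard weights: 0.03, 0.21, 0.05, 0.02, 0.36, 0.33.
District 1: 0.0300×13.4 + 0.2100×19.7 + 0.0500×56.4 + 0.0200×145.3 + 0.3600×184.3 + 0.3300×355.5 = 193.9280 per 1 000.
District 5: 0.0300×13.0 + 0.2100×15.3 + 0.0500×61.6 + 0.0200×115.2 + 0.3600×185.0 + 0.3300×294.2 = 172.6730 per 1 000.

District 1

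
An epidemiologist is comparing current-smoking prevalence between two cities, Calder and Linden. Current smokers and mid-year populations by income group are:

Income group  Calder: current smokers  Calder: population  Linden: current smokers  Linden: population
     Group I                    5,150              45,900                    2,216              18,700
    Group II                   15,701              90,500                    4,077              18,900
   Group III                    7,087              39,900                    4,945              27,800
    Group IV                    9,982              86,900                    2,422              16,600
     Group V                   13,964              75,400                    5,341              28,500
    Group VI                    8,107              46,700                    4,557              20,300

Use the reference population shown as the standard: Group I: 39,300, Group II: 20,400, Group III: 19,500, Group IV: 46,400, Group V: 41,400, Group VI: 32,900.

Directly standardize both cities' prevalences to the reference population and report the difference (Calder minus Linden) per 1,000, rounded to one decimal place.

-21.6

Income-specific rates per 1,000 for Calder: 112.200, 173.492, 177.619, 114.868, 185.199, 173.597.
For Linden: 118.503, 215.714, 177.878, 145.904, 187.404, 224.483.
Standard total = 199,900; weights = 0.1966, 0.1021, 0.0975, 0.2321, 0.2071, 0.1646.
Calder: 0.1966×112.200 + 0.1021×173.492 + 0.0975×177.619 + 0.2321×114.868 + 0.2071×185.199 + 0.1646×173.597 = 150.6790 per 1,000.
Linden: 0.1966×118.503 + 0.1021×215.714 + 0.0975×177.878 + 0.2321×145.904 + 0.2071×187.404 + 0.1646×224.483 = 172.2874 per 1,000.
Difference = 150.6790 − 172.2874 = -21.6084.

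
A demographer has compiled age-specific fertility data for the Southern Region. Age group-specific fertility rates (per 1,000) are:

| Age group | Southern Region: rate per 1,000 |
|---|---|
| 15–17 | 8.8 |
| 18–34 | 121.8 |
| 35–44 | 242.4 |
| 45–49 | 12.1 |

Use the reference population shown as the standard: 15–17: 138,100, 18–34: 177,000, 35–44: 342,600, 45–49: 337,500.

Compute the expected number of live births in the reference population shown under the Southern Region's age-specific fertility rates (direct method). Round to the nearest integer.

109904

Expected live births = Σ (standard pop × age-specific rate ÷ 1,000)
= 138,100×8.8/1,000 + 177,000×121.8/1,000 + 342,600×242.4/1,000 + 337,500×12.1/1,000
= 1215.28 + 21558.60 + 83046.24 + 4083.75 = 109903.87.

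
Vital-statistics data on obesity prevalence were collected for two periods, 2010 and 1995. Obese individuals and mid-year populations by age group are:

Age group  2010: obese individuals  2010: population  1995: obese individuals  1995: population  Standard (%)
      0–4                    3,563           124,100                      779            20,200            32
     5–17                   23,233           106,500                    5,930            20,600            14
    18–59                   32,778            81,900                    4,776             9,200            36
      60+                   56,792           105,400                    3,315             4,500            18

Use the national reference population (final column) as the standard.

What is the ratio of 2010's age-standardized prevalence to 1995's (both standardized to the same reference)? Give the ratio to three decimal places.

0.755

Age-specific rates per 1,000 for 2010: 28.711, 218.150, 400.220, 538.824.
For 1995: 38.564, 287.864, 519.130, 736.667.
Standard weights: 0.32, 0.14, 0.36, 0.18.
2010: 0.3200×28.711 + 0.1400×218.150 + 0.3600×400.220 + 0.1800×538.824 = 280.7958 per 1,000.
1995: 0.3200×38.564 + 0.1400×287.864 + 0.3600×519.130 + 0.1800×736.667 = 372.1285 per 1,000.
Ratio = 280.7958 ÷ 372.1285 = 0.75457.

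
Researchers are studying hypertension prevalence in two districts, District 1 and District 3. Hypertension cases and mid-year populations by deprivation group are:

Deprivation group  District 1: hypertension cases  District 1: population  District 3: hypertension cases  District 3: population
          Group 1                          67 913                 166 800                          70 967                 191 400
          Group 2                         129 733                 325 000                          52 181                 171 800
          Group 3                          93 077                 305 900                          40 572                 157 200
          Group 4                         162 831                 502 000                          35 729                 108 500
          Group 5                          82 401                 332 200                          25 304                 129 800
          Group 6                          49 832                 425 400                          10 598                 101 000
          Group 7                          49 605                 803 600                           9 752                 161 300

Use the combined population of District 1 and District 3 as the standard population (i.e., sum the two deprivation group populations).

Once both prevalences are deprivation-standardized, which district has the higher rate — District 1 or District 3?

District 1

Deprivation-specific rates per 1 000 for District 1: 407.152, 399.178, 304.273, 324.365, 248.046, 117.142, 61.728.
For District 3: 370.778, 303.731, 258.092, 329.300, 194.946, 104.931, 60.459.
Combined standard total = 3 881 900; weights = 0.0923, 0.1280, 0.1193, 0.1573, 0.1190, 0.1356, 0.2486.
District 1: 0.0923×407.152 + 0.1280×399.178 + 0.1193×304.273 + 0.1573×324.365 + 0.1190×248.046 + 0.1356×117.142 + 0.2486×61.728 = 236.7164 per 1 000.
District 3: 0.0923×370.778 + 0.1280×303.731 + 0.1193×258.092 + 0.1573×329.300 + 0.1190×194.946 + 0.1356×104.931 + 0.2486×60.459 = 208.1206 per 1 000.
The crude rates (222.10 vs 240.06) would put District 3 higher, but that reflects its deprivation composition; once standardized to a common deprivation structure, District 1 has the higher underlying rate.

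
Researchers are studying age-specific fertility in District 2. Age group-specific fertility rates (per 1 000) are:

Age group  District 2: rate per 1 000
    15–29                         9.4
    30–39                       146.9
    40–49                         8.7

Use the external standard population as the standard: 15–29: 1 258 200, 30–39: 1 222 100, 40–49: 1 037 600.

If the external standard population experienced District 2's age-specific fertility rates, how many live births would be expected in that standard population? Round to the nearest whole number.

200381

Expected live births = Σ (standard pop × age-specific rate ÷ 1 000)
= 1 258 200×9.4/1 000 + 1 222 100×146.9/1 000 + 1 037 600×8.7/1 000
= 11827.08 + 179526.49 + 9027.12 = 200380.69.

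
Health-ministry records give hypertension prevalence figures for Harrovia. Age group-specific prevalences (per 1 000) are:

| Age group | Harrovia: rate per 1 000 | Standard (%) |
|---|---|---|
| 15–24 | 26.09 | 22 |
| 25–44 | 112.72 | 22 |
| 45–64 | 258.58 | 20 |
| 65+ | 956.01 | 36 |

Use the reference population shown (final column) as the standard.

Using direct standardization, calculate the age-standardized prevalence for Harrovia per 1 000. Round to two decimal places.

Standard weights: 0.22, 0.22, 0.20, 0.36.
Standardized rate: 0.2200×26.09 + 0.2200×112.72 + 0.2000×258.58 + 0.3600×956.01 = 426.4178 per 1 000.

426.42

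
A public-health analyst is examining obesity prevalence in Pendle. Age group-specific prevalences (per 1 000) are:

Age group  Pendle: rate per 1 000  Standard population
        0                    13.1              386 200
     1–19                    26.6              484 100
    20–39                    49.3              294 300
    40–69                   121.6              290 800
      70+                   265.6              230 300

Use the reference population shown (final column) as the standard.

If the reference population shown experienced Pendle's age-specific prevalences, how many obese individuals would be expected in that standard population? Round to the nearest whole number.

Expected obese individuals = Σ (standard pop × age-specific rate ÷ 1 000)
= 386 200×13.1/1 000 + 484 100×26.6/1 000 + 294 300×49.3/1 000 + 290 800×121.6/1 000 + 230 300×265.6/1 000
= 5059.22 + 12877.06 + 14508.99 + 35361.28 + 61167.68 = 128974.23.

128974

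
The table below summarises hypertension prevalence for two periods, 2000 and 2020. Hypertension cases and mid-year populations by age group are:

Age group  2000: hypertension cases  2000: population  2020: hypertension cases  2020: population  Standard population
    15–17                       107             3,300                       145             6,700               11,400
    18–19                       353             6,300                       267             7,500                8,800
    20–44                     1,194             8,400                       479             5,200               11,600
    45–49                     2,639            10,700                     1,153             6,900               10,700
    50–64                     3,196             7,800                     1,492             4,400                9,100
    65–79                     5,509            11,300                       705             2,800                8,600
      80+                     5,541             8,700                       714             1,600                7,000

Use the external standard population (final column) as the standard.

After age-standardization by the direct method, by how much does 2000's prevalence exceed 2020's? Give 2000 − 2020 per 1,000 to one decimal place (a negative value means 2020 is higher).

Age-specific rates per 1,000 for 2000: 32.424, 56.032, 142.143, 246.636, 409.744, 487.522, 636.897.
For 2020: 21.642, 35.600, 92.115, 167.101, 339.091, 251.786, 446.250.
Standard total = 67,200; weights = 0.1696, 0.1310, 0.1726, 0.1592, 0.1354, 0.1280, 0.1042.
2000: 0.1696×32.424 + 0.1310×56.032 + 0.1726×142.143 + 0.1592×246.636 + 0.1354×409.744 + 0.1280×487.522 + 0.1042×636.897 = 260.8662 per 1,000.
2020: 0.1696×21.642 + 0.1310×35.600 + 0.1726×92.115 + 0.1592×167.101 + 0.1354×339.091 + 0.1280×251.786 + 0.1042×446.250 = 175.4666 per 1,000.
Difference = 260.8662 − 175.4666 = 85.3996.

85.4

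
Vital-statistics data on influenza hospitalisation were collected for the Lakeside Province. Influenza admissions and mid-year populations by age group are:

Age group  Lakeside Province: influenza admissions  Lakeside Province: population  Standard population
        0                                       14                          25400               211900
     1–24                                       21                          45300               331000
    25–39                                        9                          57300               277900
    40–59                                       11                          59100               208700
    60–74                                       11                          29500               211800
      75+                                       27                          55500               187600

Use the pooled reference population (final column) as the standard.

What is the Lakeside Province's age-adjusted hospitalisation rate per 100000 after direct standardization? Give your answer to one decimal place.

36.6

Age-specific rates per 100000 for the Lakeside Province: 55.12, 46.36, 15.71, 18.61, 37.29, 48.65.
Standard total = 1428900; weights = 0.1483, 0.2316, 0.1945, 0.1461, 0.1482, 0.1313.
Standardized rate: 0.1483×55.12 + 0.2316×46.36 + 0.1945×15.71 + 0.1461×18.61 + 0.1482×37.29 + 0.1313×48.65 = 36.5997 per 100000.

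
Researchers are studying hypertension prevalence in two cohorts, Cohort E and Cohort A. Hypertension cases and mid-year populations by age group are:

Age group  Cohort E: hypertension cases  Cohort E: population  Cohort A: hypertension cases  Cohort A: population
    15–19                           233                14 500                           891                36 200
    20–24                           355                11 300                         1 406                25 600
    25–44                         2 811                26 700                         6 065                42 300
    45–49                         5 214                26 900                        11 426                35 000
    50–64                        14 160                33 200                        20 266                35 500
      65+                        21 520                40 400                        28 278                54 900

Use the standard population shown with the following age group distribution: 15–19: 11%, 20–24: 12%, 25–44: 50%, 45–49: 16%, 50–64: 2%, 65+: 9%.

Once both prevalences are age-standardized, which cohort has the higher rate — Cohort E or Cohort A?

Age-specific rates per 1 000 for Cohort E: 16.069, 31.416, 105.281, 193.829, 426.506, 532.673.
For Cohort A: 24.613, 54.922, 143.381, 326.457, 570.873, 515.082.
Standard weights: 0.11, 0.12, 0.50, 0.16, 0.02, 0.09.
Cohort E: 0.1100×16.069 + 0.1200×31.416 + 0.5000×105.281 + 0.1600×193.829 + 0.0200×426.506 + 0.0900×532.673 = 145.6613 per 1 000.
Cohort A: 0.1100×24.613 + 0.1200×54.922 + 0.5000×143.381 + 0.1600×326.457 + 0.0200×570.873 + 0.0900×515.082 = 190.9964 per 1 000.

Cohort A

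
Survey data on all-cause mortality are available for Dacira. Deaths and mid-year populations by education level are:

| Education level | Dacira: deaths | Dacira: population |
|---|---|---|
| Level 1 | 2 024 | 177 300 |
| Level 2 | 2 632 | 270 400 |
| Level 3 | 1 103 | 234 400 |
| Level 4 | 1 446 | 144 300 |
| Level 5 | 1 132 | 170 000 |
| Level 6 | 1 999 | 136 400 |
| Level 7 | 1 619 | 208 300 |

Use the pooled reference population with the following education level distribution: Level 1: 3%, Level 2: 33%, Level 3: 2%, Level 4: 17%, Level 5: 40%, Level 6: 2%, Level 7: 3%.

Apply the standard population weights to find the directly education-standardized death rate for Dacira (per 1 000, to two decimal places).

Education-specific rates per 1 000 for Dacira: 11.416, 9.734, 4.706, 10.021, 6.659, 14.655, 7.772.
Standard weights: 0.03, 0.33, 0.02, 0.17, 0.40, 0.02, 0.03.
Standardized rate: 0.0300×11.416 + 0.3300×9.734 + 0.0200×4.706 + 0.1700×10.021 + 0.4000×6.659 + 0.0200×14.655 + 0.0300×7.772 = 8.5421 per 1 000.

8.54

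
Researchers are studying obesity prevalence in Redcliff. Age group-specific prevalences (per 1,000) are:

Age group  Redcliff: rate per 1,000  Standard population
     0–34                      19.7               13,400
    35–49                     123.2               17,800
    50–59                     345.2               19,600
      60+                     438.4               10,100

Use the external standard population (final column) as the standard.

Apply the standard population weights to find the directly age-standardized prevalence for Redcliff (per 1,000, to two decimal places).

Standard total = 60,900; weights = 0.2200, 0.2923, 0.3218, 0.1658.
Standardized rate: 0.2200×19.7 + 0.2923×123.2 + 0.3218×345.2 + 0.1658×438.4 = 224.1494 per 1,000.

224.15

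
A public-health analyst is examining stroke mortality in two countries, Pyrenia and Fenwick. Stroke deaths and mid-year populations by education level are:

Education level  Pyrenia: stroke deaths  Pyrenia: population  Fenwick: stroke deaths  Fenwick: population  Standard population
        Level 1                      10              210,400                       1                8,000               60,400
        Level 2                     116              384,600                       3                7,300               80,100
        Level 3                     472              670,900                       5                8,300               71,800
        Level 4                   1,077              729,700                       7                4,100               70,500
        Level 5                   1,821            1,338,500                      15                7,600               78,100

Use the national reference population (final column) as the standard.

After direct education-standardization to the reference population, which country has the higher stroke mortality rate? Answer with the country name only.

Fenwick

Education-specific rates per 100,000 for Pyrenia: 4.75, 30.16, 70.35, 147.59, 136.05.
For Fenwick: 12.50, 41.10, 60.24, 170.73, 197.37.
Standard total = 360,900; weights = 0.1674, 0.2219, 0.1989, 0.1953, 0.2164.
Pyrenia: 0.1674×4.75 + 0.2219×30.16 + 0.1989×70.35 + 0.1953×147.59 + 0.2164×136.05 = 79.7593 per 100,000.
Fenwick: 0.1674×12.50 + 0.2219×41.10 + 0.1989×60.24 + 0.1953×170.73 + 0.2164×197.37 = 99.2606 per 100,000.
The crude rates (104.86 vs 87.82) would put Pyrenia higher, but that reflects its education composition; once standardized to a common education structure, Fenwick has the higher underlying rate.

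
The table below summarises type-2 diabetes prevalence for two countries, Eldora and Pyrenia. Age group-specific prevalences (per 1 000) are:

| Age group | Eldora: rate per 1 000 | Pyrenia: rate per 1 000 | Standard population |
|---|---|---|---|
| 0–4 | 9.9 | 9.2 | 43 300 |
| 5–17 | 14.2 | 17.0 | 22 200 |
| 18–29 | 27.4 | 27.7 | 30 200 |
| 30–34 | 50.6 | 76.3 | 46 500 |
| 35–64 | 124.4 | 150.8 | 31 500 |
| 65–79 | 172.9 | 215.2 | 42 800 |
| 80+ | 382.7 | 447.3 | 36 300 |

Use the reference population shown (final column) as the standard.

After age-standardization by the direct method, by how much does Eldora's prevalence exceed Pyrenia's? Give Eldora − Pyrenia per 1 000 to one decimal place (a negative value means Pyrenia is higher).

Standard total = 252 800; weights = 0.1713, 0.0878, 0.1195, 0.1839, 0.1246, 0.1693, 0.1436.
Eldora: 0.1713×9.9 + 0.0878×14.2 + 0.1195×27.4 + 0.1839×50.6 + 0.1246×124.4 + 0.1693×172.9 + 0.1436×382.7 = 115.2493 per 1 000.
Pyrenia: 0.1713×9.2 + 0.0878×17.0 + 0.1195×27.7 + 0.1839×76.3 + 0.1246×150.8 + 0.1693×215.2 + 0.1436×447.3 = 139.8655 per 1 000.
Difference = 115.2493 − 139.8655 = -24.6162.

-24.6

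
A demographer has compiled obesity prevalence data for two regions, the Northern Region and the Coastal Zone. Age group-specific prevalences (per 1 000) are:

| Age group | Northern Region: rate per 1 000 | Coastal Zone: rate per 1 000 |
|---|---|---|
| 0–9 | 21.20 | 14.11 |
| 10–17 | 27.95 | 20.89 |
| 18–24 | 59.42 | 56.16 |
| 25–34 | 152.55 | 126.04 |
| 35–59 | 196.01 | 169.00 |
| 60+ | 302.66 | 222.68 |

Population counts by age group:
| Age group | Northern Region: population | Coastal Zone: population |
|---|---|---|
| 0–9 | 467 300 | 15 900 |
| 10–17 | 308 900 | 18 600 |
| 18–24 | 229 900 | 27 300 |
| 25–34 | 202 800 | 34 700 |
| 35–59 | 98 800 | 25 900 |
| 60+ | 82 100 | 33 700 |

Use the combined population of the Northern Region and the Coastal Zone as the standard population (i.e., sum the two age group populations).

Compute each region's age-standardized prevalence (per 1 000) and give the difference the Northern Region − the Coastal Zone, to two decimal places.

16.50

Combined standard total = 1 545 900; weights = 0.3126, 0.2119, 0.1664, 0.1536, 0.0807, 0.0749.
The Northern Region: 0.3126×21.20 + 0.2119×27.95 + 0.1664×59.42 + 0.1536×152.55 + 0.0807×196.01 + 0.0749×302.66 = 84.3531 per 1 000.
The Coastal Zone: 0.3126×14.11 + 0.2119×20.89 + 0.1664×56.16 + 0.1536×126.04 + 0.0807×169.00 + 0.0749×222.68 = 67.8562 per 1 000.
Difference = 84.3531 − 67.8562 = 16.4968.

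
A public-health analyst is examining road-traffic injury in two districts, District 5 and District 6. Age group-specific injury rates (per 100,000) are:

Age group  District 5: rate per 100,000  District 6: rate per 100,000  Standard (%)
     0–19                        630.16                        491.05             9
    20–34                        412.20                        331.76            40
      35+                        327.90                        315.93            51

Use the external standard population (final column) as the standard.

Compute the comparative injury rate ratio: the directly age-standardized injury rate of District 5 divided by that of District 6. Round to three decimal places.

1.150

Standard weights: 0.09, 0.40, 0.51.
District 5: 0.0900×630.16 + 0.4000×412.20 + 0.5100×327.90 = 388.8234 per 100,000.
District 6: 0.0900×491.05 + 0.4000×331.76 + 0.5100×315.93 = 338.0228 per 100,000.
Ratio = 388.8234 ÷ 338.0228 = 1.15029.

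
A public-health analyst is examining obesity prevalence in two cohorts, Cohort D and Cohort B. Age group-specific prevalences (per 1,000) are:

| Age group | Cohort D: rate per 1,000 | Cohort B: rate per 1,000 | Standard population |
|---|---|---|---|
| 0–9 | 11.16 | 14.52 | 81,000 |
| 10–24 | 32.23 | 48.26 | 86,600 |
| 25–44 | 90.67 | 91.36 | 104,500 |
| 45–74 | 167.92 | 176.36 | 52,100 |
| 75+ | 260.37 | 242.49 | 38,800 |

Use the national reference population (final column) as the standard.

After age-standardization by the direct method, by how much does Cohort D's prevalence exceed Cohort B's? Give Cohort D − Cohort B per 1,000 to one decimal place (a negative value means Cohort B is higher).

Standard total = 363,000; weights = 0.2231, 0.2386, 0.2879, 0.1435, 0.1069.
Cohort D: 0.2231×11.16 + 0.2386×32.23 + 0.2879×90.67 + 0.1435×167.92 + 0.1069×260.37 = 88.2123 per 1,000.
Cohort B: 0.2231×14.52 + 0.2386×48.26 + 0.2879×91.36 + 0.1435×176.36 + 0.1069×242.49 = 92.2852 per 1,000.
Difference = 88.2123 − 92.2852 = -4.0728.

-4.1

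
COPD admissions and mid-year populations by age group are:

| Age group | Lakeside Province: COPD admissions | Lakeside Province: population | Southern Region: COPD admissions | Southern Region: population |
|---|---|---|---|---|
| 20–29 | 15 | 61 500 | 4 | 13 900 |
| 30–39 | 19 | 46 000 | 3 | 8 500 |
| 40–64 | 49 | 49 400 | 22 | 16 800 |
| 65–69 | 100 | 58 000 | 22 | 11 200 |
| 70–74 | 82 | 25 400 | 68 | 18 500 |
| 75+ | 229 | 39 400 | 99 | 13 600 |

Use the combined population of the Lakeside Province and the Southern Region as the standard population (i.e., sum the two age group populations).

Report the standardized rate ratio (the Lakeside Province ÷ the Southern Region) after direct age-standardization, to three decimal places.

0.833

Age-specific rates per 10 000 for the Lakeside Province: 2.44, 4.13, 9.92, 17.24, 32.28, 58.12.
For the Southern Region: 2.88, 3.53, 13.10, 19.64, 36.76, 72.79.
Combined standard total = 362 200; weights = 0.2082, 0.1505, 0.1828, 0.1911, 0.1212, 0.1463.
The Lakeside Province: 0.2082×2.44 + 0.1505×4.13 + 0.1828×9.92 + 0.1911×17.24 + 0.1212×32.28 + 0.1463×58.12 = 18.6539 per 10 000.
The Southern Region: 0.2082×2.88 + 0.1505×3.53 + 0.1828×13.10 + 0.1911×19.64 + 0.1212×36.76 + 0.1463×72.79 = 22.3833 per 10 000.
Ratio = 18.6539 ÷ 22.3833 = 0.83339.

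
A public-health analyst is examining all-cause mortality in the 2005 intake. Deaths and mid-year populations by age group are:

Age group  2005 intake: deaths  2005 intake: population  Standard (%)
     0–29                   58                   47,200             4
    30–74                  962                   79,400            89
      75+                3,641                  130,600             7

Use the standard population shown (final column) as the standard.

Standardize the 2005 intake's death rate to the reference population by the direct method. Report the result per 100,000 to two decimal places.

1278.38

Age-specific rates per 100,000 for the 2005 intake: 122.88, 1211.59, 2787.90.
Standard weights: 0.04, 0.89, 0.07.
Standardized rate: 0.0400×122.88 + 0.8900×1211.59 + 0.0700×2787.90 = 1278.3807 per 100,000.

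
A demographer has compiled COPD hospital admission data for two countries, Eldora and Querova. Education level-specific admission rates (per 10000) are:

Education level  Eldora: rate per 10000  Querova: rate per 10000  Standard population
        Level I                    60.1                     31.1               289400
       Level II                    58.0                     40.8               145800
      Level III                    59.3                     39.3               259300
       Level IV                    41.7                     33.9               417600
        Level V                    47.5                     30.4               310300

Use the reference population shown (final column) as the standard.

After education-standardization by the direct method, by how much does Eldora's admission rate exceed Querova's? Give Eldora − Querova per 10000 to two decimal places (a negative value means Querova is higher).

Standard total = 1422400; weights = 0.2035, 0.1025, 0.1823, 0.2936, 0.2182.
Eldora: 0.2035×60.1 + 0.1025×58.0 + 0.1823×59.3 + 0.2936×41.7 + 0.2182×47.5 = 51.5882 per 10000.
Querova: 0.2035×31.1 + 0.1025×40.8 + 0.1823×39.3 + 0.2936×33.9 + 0.2182×30.4 = 34.2585 per 10000.
Difference = 51.5882 − 34.2585 = 17.3297.

17.33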